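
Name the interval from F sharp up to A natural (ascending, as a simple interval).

Counting letters F–G–A gives a third.
F#→A = 3 semitones, 1 narrower than the major third (4), so minor.

minor third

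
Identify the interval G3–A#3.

augmented second

Counting letters G–A gives a second.
G→A# = 3 semitones, 1 wider than the major second (2), so augmented.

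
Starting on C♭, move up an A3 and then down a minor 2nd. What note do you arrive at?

An augmented third up from Cb is E (letter E, 5 semitones up).
A minor second down from E is D# (letter D, 1 semitone down).

D#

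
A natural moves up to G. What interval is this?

The letter names run A→G, a span of 6 letter steps, so the interval is some kind of seventh.
A to G is 10 semitones. A major seventh is 11, so 10 makes it minor.

minor seventh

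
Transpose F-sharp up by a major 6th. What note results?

D#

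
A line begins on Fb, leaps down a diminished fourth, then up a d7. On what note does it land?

Bbb

A diminished fourth down from Fb is C (letter C, 4 semitones down).
A diminished seventh up from C is Bbb (letter B, 9 semitones up).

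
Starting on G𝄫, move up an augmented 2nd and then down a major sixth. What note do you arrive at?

An augmented second up from Gbb is Ab (letter A, 3 semitones up).
A major sixth down from Ab is Cb (letter C, 9 semitones down).

Cb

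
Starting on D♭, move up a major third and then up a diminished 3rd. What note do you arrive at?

Abb

A major third up from Db is F (letter F, 4 semitones up).
A diminished third up from F is Abb (letter A, 2 semitones up).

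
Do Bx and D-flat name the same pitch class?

B## = pitch class 1 and Db = pitch class 1 — the same pitch class, so they are enharmonic equivalents.

Yes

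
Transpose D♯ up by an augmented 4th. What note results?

G##

D up a perfect fourth is G, so the target letter is G.
From D#, an augmented fourth is 6 semitones up: G##.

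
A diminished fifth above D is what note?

D up a perfect fifth is A, so the target letter is A.
From D, a diminished fifth is 6 semitones up: Ab.

Ab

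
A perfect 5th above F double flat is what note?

Cbb

A fifth above F lands on the letter C.
A perfect fifth spans 7 semitones, so Fbb moves to pitch class 10. On the letter C that is Cbb.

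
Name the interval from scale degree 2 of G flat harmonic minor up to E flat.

perfect fifth

Scale degree 2 of Gb harmonic minor is Ab.
Ab up to Eb: letters A→E make it a fifth; 7 semitones makes it perfect.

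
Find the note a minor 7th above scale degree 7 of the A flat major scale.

F

Scale degree 7 of Ab major is G.
A minor seventh (10 semitones) above G lands on the letter F, giving F.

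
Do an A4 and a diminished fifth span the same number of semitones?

An augmented fourth spans 6 semitones; a diminished fifth spans 6.
They are enharmonically equivalent.

Yes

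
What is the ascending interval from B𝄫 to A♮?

Counting letters B–C–D–E–F–G–A gives a seventh.
Bbb→A = 12 semitones, 1 wider than the major seventh (11), so augmented.

augmented seventh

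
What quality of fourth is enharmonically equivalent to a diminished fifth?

augmented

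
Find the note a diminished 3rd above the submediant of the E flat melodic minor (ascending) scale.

The submediant of Eb melodic minor (ascending) is C.
A diminished third (2 semitones) above C lands on the letter E, giving Ebb.

Ebb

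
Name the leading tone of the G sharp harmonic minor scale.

The G# harmonic minor scale runs G# A# B C# D# E F##.
Degree 7 is F##.

F##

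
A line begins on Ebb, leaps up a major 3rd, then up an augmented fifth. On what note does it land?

A major third up from Ebb is Gb (letter G, 4 semitones up).
An augmented fifth up from Gb is D (letter D, 8 semitones up).

D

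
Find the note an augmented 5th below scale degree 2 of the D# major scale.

A

Scale degree 2 of D# major is E#.
An augmented fifth (8 semitones) below E# lands on the letter A, giving A.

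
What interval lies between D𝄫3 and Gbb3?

perfect fourth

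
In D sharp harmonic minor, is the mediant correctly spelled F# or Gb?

F#

Each scale degree takes a distinct letter name. Degree 3 of a scale on D must use the letter F.
F# and Gb are enharmonically the same pitch, but only F# uses the letter F, so it is the correct spelling here.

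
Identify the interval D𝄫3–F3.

augmented third

Counting letters D–E–F gives a third.
Dbb→F = 5 semitones, 1 wider than the major third (4), so augmented.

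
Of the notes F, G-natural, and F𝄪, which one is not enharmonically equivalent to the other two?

In 12-tone equal temperament, enharmonic equivalents share a pitch class. F is pitch class 5; G is pitch class 7; F## is pitch class 7.
G and F## share pitch class 7, while F is pitch class 5.

F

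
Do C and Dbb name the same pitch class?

C is pitch class 0; Dbb is pitch class 0.
All spellings map to pitch class 0, so they are enharmonically equivalent.

Yes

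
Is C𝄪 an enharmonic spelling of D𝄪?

No

Two spellings are enharmonically equivalent only if they share a pitch class.
Here C## → 2, D## → 4; 2 ≠ 4, so they are not.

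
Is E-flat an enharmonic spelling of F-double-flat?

Yes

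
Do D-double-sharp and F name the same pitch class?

No

D## is pitch class 4; F is pitch class 5.
The pitch classes differ (4 vs. 5), so they are not enharmonic equivalents.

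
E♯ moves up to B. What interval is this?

The letter names run E→B, a span of 4 letter steps, so the interval is some kind of fifth.
E# to B is 6 semitones. A perfect fifth is 7, so 6 makes it diminished.

diminished fifth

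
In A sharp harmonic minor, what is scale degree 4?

D#

The A# harmonic minor scale runs A# B# C# D# E# F# G##.
Degree 4 is D#.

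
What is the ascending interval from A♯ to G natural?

diminished seventh

Counting letters A–B–C–D–E–F–G gives a seventh.
A#→G = 9 semitones, 2 narrower than the major seventh (11), so diminished.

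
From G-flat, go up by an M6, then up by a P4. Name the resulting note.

Ab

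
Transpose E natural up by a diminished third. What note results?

A third above E lands on the letter G.
A diminished third spans 2 semitones, so E moves to pitch class 6. On the letter G that is Gb.

Gb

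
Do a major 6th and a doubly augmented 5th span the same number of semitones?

A major sixth spans 9 semitones; a doubly augmented fifth spans 9.
They are enharmonically equivalent.

Yes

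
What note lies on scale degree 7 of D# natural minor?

Degree 7 takes the letter 6 steps above D, which is C.
In natural minor, degree 7 sits 10 semitones above the tonic. D# + 10 semitones is pitch class 1, spelled on C as C#.

C#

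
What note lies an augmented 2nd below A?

A second below A lands on the letter G.
An augmented second spans 3 semitones, so A moves to pitch class 6. On the letter G that is Gb.

Gb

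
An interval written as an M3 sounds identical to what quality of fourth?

A major third spans 4 semitones.
A fourth spanning 4 semitones is diminished (the perfect fourth is 5).

diminished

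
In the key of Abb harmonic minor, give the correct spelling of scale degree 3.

The Abb harmonic minor scale runs Abb Bbb Cbb Dbb Ebb Fbb Gb.
Degree 3 is Cbb.

Cbb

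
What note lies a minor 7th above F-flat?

F up a major seventh is E, so the target letter is E.
From Fb, a minor seventh is 10 semitones up: Ebb.

Ebb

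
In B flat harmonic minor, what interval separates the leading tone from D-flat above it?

The leading tone of Bb harmonic minor is A.
A up to Db: letters A→D make it a fourth; 4 semitones makes it diminished.

diminished fourth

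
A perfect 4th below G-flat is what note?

G down a perfect fourth is D, so the target letter is D.
From Gb, a perfect fourth is 5 semitones down: Db.

Db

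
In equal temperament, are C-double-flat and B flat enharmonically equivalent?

Yes

Cbb is pitch class 10; Bb is pitch class 10.
All spellings map to pitch class 10, so they are enharmonically equivalent.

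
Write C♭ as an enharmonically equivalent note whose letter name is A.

Plain A sits 2 semitones below Cb, so on the letter A the same pitch needs a double sharp: A##.

A##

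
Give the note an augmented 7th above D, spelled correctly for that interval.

C##

A seventh above D lands on the letter C.
An augmented seventh spans 12 semitones, so D moves to pitch class 2. On the letter C that is C##.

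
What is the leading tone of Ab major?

G

Degree 7 takes the letter 6 steps above A, which is G.
In major, degree 7 sits 11 semitones above the tonic. Ab + 11 semitones is pitch class 7, spelled on G as G.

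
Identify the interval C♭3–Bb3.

major seventh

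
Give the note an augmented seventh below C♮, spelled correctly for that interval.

Dbb

A seventh below C lands on the letter D.
An augmented seventh spans 12 semitones, so C moves to pitch class 0. On the letter D that is Dbb.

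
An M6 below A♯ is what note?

A sixth below A lands on the letter C.
A major sixth spans 9 semitones, so A# moves to pitch class 1. On the letter C that is C#.

C#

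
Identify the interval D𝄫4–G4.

The letter names run D→G, a span of 3 letter steps, so the interval is some kind of fourth.
Dbb to G is 7 semitones. A perfect fourth is 5, so 7 makes it doubly augmented.

doubly augmented fourth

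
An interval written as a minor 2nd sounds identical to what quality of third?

doubly diminished

A minor second spans 1 semitone.
A third spanning 1 semitone is doubly diminished (the major third is 4).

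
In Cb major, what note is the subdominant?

Degree 4 takes the letter 3 steps above C, which is F.
In major, degree 4 sits 5 semitones above the tonic. Cb + 5 semitones is pitch class 4, spelled on F as Fb.

Fb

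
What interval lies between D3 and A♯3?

The letter names run D→A, a span of 4 letter steps, so the interval is some kind of fifth.
D to A# is 8 semitones. A perfect fifth is 7, so 8 makes it augmented.

augmented fifth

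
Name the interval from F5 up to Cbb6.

The letter names run F→C, a span of 4 letter steps, so the interval is some kind of fifth.
F to Cbb is 5 semitones. A perfect fifth is 7, so 5 makes it doubly diminished.

doubly diminished fifth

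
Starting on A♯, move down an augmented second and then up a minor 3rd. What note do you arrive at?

Bb

An augmented second down from A# is G (letter G, 3 semitones down).
A minor third up from G is Bb (letter B, 3 semitones up).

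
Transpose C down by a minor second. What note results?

B

A second below C lands on the letter B.
A minor second spans 1 semitone, so C moves to pitch class 11. On the letter B that is B.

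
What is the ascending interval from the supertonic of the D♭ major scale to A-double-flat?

diminished fourth

The supertonic of Db major is Eb.
Eb up to Abb: letters E→A make it a fourth; 4 semitones makes it diminished.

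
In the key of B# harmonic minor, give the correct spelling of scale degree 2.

Degree 2 takes the letter 1 step above B, which is C.
In harmonic minor, degree 2 sits 2 semitones above the tonic. B# + 2 semitones is pitch class 2, spelled on C as C##.

C##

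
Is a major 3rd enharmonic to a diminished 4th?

Yes

A major third spans 4 semitones; a diminished fourth spans 4.
They are enharmonically equivalent.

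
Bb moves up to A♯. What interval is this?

The letter names run B→A, a span of 6 letter steps, so the interval is some kind of seventh.
Bb to A# is 12 semitones. A major seventh is 11, so 12 makes it augmented.

augmented seventh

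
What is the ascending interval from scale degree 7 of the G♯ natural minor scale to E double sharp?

augmented seventh

Scale degree 7 of G# natural minor is F#.
F# up to E##: letters F→E make it a seventh; 12 semitones makes it augmented.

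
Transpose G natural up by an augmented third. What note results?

B#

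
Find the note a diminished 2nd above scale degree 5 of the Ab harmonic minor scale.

Scale degree 5 of Ab harmonic minor is Eb.
A diminished second (0 semitones) above Eb lands on the letter F, giving Fbb.

Fbb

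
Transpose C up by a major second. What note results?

C up a major second is D, so the target letter is D.
From C, a major second is 2 semitones up: D.

D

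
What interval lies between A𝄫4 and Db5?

augmented fourth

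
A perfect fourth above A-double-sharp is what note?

A up a perfect fourth is D, so the target letter is D.
From A##, a perfect fourth is 5 semitones up: D##.

D##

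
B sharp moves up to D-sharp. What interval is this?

Counting letters B–C–D gives a third.
B#→D# = 3 semitones, 1 narrower than the major third (4), so minor.

minor third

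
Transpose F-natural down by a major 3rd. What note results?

F down a major third is Db, so the target letter is D.
From F, a major third is 4 semitones down: Db.

Db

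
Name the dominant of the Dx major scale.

A##

Degree 5 takes the letter 4 steps above D, which is A.
In major, degree 5 sits 7 semitones above the tonic. D## + 7 semitones is pitch class 11, spelled on A as A##.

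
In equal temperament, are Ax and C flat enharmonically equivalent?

A## is pitch class 11; Cb is pitch class 11.
All spellings map to pitch class 11, so they are enharmonically equivalent.

Yes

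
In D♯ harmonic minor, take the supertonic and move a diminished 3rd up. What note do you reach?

G

The supertonic of D# harmonic minor is E#.
A diminished third (2 semitones) above E# lands on the letter G, giving G.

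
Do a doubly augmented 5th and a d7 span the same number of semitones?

Yes

A doubly augmented fifth spans 9 semitones; a diminished seventh spans 9.
They are enharmonically equivalent.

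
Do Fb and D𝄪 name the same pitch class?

Yes

Fb = pitch class 4 and D## = pitch class 4 — the same pitch class, so they are enharmonic equivalents.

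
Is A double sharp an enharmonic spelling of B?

Yes

A## = pitch class 11 and B = pitch class 11 — the same pitch class, so they are enharmonic equivalents.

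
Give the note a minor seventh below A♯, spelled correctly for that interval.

A seventh below A lands on the letter B.
A minor seventh spans 10 semitones, so A# moves to pitch class 0. On the letter B that is B#.

B#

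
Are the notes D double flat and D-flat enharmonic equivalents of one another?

No

Two spellings are enharmonically equivalent only if they share a pitch class.
Here Dbb → 0, Db → 1; 0 ≠ 1, so they are not.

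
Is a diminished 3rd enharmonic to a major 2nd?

A diminished third spans 2 semitones; a major second spans 2.
They are enharmonically equivalent.

Yes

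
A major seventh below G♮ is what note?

Ab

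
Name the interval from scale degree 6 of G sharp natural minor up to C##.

augmented sixth

Scale degree 6 of G# natural minor is E.
E up to C##: letters E→C make it a sixth; 10 semitones makes it augmented.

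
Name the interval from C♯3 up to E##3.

augmented third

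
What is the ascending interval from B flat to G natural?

major sixth

Counting letters B–C–D–E–F–G gives a sixth.
Bb→G = 9 semitones, exactly the major sixth.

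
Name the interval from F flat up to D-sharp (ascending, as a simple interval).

The letter names run F→D, a span of 5 letter steps, so the interval is some kind of sixth.
Fb to D# is 11 semitones. A major sixth is 9, so 11 makes it doubly augmented.

doubly augmented sixth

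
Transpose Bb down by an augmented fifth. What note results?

Ebb

A fifth below B lands on the letter E.
An augmented fifth spans 8 semitones, so Bb moves to pitch class 2. On the letter E that is Ebb.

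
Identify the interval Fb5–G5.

Counting letters F–G gives a second.
Fb→G = 3 semitones, 1 wider than the major second (2), so augmented.

augmented second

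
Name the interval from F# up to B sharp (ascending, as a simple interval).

augmented fourth

The letter names run F→B, a span of 3 letter steps, so the interval is some kind of fourth.
F# to B# is 6 semitones. A perfect fourth is 5, so 6 makes it augmented.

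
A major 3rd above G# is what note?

B#

A third above G lands on the letter B.
A major third spans 4 semitones, so G# moves to pitch class 0. On the letter B that is B#.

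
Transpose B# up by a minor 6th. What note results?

G#

B up a major sixth is G#, so the target letter is G.
From B#, a minor sixth is 8 semitones up: G#.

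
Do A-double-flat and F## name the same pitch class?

Yes

Abb is pitch class 7; F## is pitch class 7.
All spellings map to pitch class 7, so they are enharmonically equivalent.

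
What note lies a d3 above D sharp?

F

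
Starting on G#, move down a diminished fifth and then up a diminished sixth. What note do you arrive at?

A diminished fifth down from G# is C## (letter C, 6 semitones down).
A diminished sixth up from C## is A (letter A, 7 semitones up).

A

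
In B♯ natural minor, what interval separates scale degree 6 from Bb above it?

diminished third

Scale degree 6 of B# natural minor is G#.
G# up to Bb: letters G→B make it a third; 2 semitones makes it diminished.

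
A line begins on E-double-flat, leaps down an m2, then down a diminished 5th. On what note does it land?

G

A minor second down from Ebb is Db (letter D, 1 semitone down).
A diminished fifth down from Db is G (letter G, 6 semitones down).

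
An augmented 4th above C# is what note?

F##

A fourth above C lands on the letter F.
An augmented fourth spans 6 semitones, so C# moves to pitch class 7. On the letter F that is F##.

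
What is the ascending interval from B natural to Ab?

diminished seventh

The letter names run B→A, a span of 6 letter steps, so the interval is some kind of seventh.
B to Ab is 9 semitones. A major seventh is 11, so 9 makes it diminished.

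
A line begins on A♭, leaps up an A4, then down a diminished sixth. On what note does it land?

An augmented fourth up from Ab is D (letter D, 6 semitones up).
A diminished sixth down from D is F## (letter F, 7 semitones down).

F##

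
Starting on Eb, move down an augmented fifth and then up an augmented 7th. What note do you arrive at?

G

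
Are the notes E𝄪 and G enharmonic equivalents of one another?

E## is pitch class 6; G is pitch class 7.
The pitch classes differ (6 vs. 7), so they are not enharmonic equivalents.

No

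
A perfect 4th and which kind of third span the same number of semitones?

augmented

A perfect fourth spans 5 semitones.
A third spanning 5 semitones is augmented (the major third is 4).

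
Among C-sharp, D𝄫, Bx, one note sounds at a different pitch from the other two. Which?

In 12-tone equal temperament, enharmonic equivalents share a pitch class. C# is pitch class 1; Dbb is pitch class 0; B## is pitch class 1.
C# and B## share pitch class 1, while Dbb is pitch class 0.

Dbb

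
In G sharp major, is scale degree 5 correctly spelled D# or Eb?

D#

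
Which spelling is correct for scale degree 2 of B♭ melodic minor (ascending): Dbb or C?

C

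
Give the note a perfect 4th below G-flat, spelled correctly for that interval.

A fourth below G lands on the letter D.
A perfect fourth spans 5 semitones, so Gb moves to pitch class 1. On the letter D that is Db.

Db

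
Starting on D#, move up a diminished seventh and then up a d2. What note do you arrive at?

A diminished seventh up from D# is C (letter C, 9 semitones up).
A diminished second up from C is Dbb (letter D, 0 semitones up).

Dbb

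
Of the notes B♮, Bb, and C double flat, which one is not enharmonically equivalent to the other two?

B

In 12-tone equal temperament, enharmonic equivalents share a pitch class. B is pitch class 11; Bb is pitch class 10; Cbb is pitch class 10.
Bb and Cbb share pitch class 10, while B is pitch class 11.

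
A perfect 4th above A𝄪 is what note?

A fourth above A lands on the letter D.
A perfect fourth spans 5 semitones, so A## moves to pitch class 4. On the letter D that is D##.

D##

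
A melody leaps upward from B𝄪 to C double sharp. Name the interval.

minor second

Counting letters B–C gives a second.
B##→C## = 1 semitone, 1 narrower than the major second (2), so minor.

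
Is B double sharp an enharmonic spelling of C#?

Yes

B## is pitch class 1; C# is pitch class 1.
All spellings map to pitch class 1, so they are enharmonically equivalent.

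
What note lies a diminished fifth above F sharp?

C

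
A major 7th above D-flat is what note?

C

A seventh above D lands on the letter C.
A major seventh spans 11 semitones, so Db moves to pitch class 0. On the letter C that is C.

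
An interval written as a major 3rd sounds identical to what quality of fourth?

A major third spans 4 semitones.
A fourth spanning 4 semitones is diminished (the perfect fourth is 5).

diminished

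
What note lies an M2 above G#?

A#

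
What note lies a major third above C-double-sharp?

C up a major third is E, so the target letter is E.
From C##, a major third is 4 semitones up: E##.

E##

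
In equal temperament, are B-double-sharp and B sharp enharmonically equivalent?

No

Two spellings are enharmonically equivalent only if they share a pitch class.
Here B## → 1, B# → 0; 0 ≠ 1, so they are not.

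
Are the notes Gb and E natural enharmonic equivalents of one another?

Gb is pitch class 6; E is pitch class 4.
The pitch classes differ (6 vs. 4), so they are not enharmonic equivalents.

No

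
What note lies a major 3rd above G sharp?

G up a major third is B, so the target letter is B.
From G#, a major third is 4 semitones up: B#.

B#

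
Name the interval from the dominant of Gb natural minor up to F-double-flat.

The dominant of Gb natural minor is Db.
Db up to Fbb: letters D→F make it a third; 2 semitones makes it diminished.

diminished third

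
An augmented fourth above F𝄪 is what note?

B##

F up a perfect fourth is Bb, so the target letter is B.
From F##, an augmented fourth is 6 semitones up: B##.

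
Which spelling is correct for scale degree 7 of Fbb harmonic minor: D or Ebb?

Each scale degree takes a distinct letter name. Degree 7 of a scale on F must use the letter E.
Ebb and D are enharmonically the same pitch, but only Ebb uses the letter E, so it is the correct spelling here.

Ebb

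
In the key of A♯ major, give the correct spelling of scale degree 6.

F##

The A# major scale runs A# B# C## D# E# F## G##.
Degree 6 is F##.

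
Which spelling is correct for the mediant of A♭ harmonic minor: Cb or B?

Cb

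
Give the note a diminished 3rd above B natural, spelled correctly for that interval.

Db

B up a major third is D#, so the target letter is D.
From B, a diminished third is 2 semitones up: Db.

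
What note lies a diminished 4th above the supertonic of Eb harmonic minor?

The supertonic of Eb harmonic minor is F.
A diminished fourth (4 semitones) above F lands on the letter B, giving Bbb.

Bbb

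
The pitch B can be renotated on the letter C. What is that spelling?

Cb

B is pitch class 11. The letter C alone is pitch class 0.
To reach pitch class 11 from C requires an offset of -1 semitone, i.e. flat: Cb.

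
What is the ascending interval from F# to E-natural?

minor seventh

Counting letters F–G–A–B–C–D–E gives a seventh.
F#→E = 10 semitones, 1 narrower than the major seventh (11), so minor.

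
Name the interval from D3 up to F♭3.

diminished third

Counting letters D–E–F gives a third.
D→Fb = 2 semitones, 2 narrower than the major third (4), so diminished.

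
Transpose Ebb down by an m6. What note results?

Gb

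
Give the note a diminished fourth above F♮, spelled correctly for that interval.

Bbb

A fourth above F lands on the letter B.
A diminished fourth spans 4 semitones, so F moves to pitch class 9. On the letter B that is Bbb.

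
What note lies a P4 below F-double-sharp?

F down a perfect fourth is C, so the target letter is C.
From F##, a perfect fourth is 5 semitones down: C##.

C##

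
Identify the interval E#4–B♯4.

Counting letters E–F–G–A–B gives a fifth.
E#→B# = 7 semitones, exactly the perfect fifth.

perfect fifth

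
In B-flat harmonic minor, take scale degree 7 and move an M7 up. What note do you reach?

Scale degree 7 of Bb harmonic minor is A.
A major seventh (11 semitones) above A lands on the letter G, giving G#.

G#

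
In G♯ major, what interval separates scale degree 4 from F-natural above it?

diminished fourth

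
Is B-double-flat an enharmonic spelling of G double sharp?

Bbb = pitch class 9 and G## = pitch class 9 — the same pitch class, so they are enharmonic equivalents.

Yes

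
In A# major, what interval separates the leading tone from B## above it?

major third

The leading tone of A# major is G##.
G## up to B##: letters G→B make it a third; 4 semitones makes it major.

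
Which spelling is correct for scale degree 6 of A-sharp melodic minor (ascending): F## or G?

F##

Each scale degree takes a distinct letter name. Degree 6 of a scale on A must use the letter F.
F## and G are enharmonically the same pitch, but only F## uses the letter F, so it is the correct spelling here.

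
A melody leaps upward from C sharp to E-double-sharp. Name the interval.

augmented third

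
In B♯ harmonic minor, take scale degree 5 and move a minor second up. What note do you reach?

G#

Scale degree 5 of B# harmonic minor is F##.
A minor second (1 semitone) above F## lands on the letter G, giving G#.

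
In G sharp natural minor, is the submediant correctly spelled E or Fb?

Each scale degree takes a distinct letter name. Degree 6 of a scale on G must use the letter E.
E and Fb are enharmonically the same pitch, but only E uses the letter E, so it is the correct spelling here.

E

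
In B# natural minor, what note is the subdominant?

The B# natural minor scale runs B# C## D# E# F## G# A#.
Degree 4 is E#.

E#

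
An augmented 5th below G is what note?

G down a perfect fifth is C, so the target letter is C.
From G, an augmented fifth is 8 semitones down: Cb.

Cb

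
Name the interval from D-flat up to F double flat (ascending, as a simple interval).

diminished third

Counting letters D–E–F gives a third.
Db→Fbb = 2 semitones, 2 narrower than the major third (4), so diminished.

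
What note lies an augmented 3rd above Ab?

A up a major third is C#, so the target letter is C.
From Ab, an augmented third is 5 semitones up: C#.

C#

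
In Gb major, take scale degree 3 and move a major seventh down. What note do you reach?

Scale degree 3 of Gb major is Bb.
A major seventh (11 semitones) below Bb lands on the letter C, giving Cb.

Cb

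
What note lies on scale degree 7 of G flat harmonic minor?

F

The Gb harmonic minor scale runs Gb Ab Bbb Cb Db Ebb F.
Degree 7 is F.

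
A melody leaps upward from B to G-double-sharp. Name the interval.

augmented sixth

Counting letters B–C–D–E–F–G gives a sixth.
B→G## = 10 semitones, 1 wider than the major sixth (9), so augmented.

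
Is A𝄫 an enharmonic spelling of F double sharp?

Abb = pitch class 7 and F## = pitch class 7 — the same pitch class, so they are enharmonic equivalents.

Yes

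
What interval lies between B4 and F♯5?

Counting letters B–C–D–E–F gives a fifth.
B→F# = 7 semitones, exactly the perfect fifth.

perfect fifth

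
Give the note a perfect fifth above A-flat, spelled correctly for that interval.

Eb

A fifth above A lands on the letter E.
A perfect fifth spans 7 semitones, so Ab moves to pitch class 3. On the letter E that is Eb.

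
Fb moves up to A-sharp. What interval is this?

doubly augmented third

Counting letters F–G–A gives a third.
Fb→A# = 6 semitones, 2 wider than the major third (4), so doubly augmented.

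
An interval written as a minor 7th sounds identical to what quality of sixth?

augmented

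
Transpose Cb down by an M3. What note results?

Abb

A third below C lands on the letter A.
A major third spans 4 semitones, so Cb moves to pitch class 7. On the letter A that is Abb.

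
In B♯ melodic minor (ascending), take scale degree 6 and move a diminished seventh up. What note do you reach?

F#

Scale degree 6 of B# melodic minor (ascending) is G##.
A diminished seventh (9 semitones) above G## lands on the letter F, giving F#.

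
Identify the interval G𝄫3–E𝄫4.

major sixth

Counting letters G–A–B–C–D–E gives a sixth.
Gbb→Ebb = 9 semitones, exactly the major sixth.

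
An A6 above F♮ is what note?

D#

A sixth above F lands on the letter D.
An augmented sixth spans 10 semitones, so F moves to pitch class 3. On the letter D that is D#.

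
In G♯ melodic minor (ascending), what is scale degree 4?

C#

The G# melodic minor (ascending) scale runs G# A# B C# D# E# F##.
Degree 4 is C#.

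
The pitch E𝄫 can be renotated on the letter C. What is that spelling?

C##

Ebb is pitch class 2. The letter C alone is pitch class 0.
To reach pitch class 2 from C requires an offset of +2 semitones, i.e. double sharp: C##.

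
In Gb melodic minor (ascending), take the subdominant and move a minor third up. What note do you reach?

The subdominant of Gb melodic minor (ascending) is Cb.
A minor third (3 semitones) above Cb lands on the letter E, giving Ebb.

Ebb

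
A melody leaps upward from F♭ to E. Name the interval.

augmented seventh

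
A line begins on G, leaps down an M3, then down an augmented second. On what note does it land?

Dbb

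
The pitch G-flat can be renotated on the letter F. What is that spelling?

F#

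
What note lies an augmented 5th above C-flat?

G

C up a perfect fifth is G, so the target letter is G.
From Cb, an augmented fifth is 8 semitones up: G.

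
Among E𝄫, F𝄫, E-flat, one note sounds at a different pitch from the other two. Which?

Ebb

In 12-tone equal temperament, enharmonic equivalents share a pitch class. Ebb is pitch class 2; Fbb is pitch class 3; Eb is pitch class 3.
Fbb and Eb share pitch class 3, while Ebb is pitch class 2.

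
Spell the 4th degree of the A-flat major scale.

The Ab major scale runs Ab Bb C Db Eb F G.
Degree 4 is Db.

Db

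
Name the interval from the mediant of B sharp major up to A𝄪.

perfect fifth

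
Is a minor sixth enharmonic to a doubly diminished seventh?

A minor sixth spans 8 semitones; a doubly diminished seventh spans 8.
They are enharmonically equivalent.

Yes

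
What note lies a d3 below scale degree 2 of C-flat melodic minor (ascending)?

B

Scale degree 2 of Cb melodic minor (ascending) is Db.
A diminished third (2 semitones) below Db lands on the letter B, giving B.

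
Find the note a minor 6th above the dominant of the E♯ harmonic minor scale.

The dominant of E# harmonic minor is B#.
A minor sixth (8 semitones) above B# lands on the letter G, giving G#.

G#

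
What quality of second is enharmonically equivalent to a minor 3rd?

augmented

A minor third spans 3 semitones.
A second spanning 3 semitones is augmented (the major second is 2).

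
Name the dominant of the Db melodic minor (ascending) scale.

Ab

Degree 5 takes the letter 4 steps above D, which is A.
In melodic minor (ascending), degree 5 sits 7 semitones above the tonic. Db + 7 semitones is pitch class 8, spelled on A as Ab.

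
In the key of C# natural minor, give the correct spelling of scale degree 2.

The C# natural minor scale runs C# D# E F# G# A B.
Degree 2 is D#.

D#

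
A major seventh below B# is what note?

C#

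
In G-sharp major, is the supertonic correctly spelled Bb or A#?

A#

Each scale degree takes a distinct letter name. Degree 2 of a scale on G must use the letter A.
A# and Bb are enharmonically the same pitch, but only A# uses the letter A, so it is the correct spelling here.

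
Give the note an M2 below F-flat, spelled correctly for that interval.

Ebb

A second below F lands on the letter E.
A major second spans 2 semitones, so Fb moves to pitch class 2. On the letter E that is Ebb.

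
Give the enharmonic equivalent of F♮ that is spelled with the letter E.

E#

Plain E sits 1 semitone below F, so on the letter E the same pitch needs a sharp: E#.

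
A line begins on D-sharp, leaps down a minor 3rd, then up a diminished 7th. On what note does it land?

A

A minor third down from D# is B# (letter B, 3 semitones down).
A diminished seventh up from B# is A (letter A, 9 semitones up).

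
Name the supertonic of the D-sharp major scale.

Degree 2 takes the letter 1 step above D, which is E.
In major, degree 2 sits 2 semitones above the tonic. D# + 2 semitones is pitch class 5, spelled on E as E#.

E#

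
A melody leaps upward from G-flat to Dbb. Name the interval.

Counting letters G–A–B–C–D gives a fifth.
Gb→Dbb = 6 semitones, 1 narrower than the perfect fifth (7), so diminished.

diminished fifth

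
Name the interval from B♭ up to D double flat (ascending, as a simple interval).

Counting letters B–C–D gives a third.
Bb→Dbb = 2 semitones, 2 narrower than the major third (4), so diminished.

diminished third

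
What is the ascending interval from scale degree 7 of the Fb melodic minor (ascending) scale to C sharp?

Scale degree 7 of Fb melodic minor (ascending) is Eb.
Eb up to C#: letters E→C make it a sixth; 10 semitones makes it augmented.

augmented sixth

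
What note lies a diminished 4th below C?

G#

A fourth below C lands on the letter G.
A diminished fourth spans 4 semitones, so C moves to pitch class 8. On the letter G that is G#.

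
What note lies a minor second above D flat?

Ebb

A second above D lands on the letter E.
A minor second spans 1 semitone, so Db moves to pitch class 2. On the letter E that is Ebb.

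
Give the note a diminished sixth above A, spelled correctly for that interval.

Fb

A up a major sixth is F#, so the target letter is F.
From A, a diminished sixth is 7 semitones up: Fb.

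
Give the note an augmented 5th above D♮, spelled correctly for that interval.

A#

A fifth above D lands on the letter A.
An augmented fifth spans 8 semitones, so D moves to pitch class 10. On the letter A that is A#.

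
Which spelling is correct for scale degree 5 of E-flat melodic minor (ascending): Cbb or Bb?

Each scale degree takes a distinct letter name. Degree 5 of a scale on E must use the letter B.
Bb and Cbb are enharmonically the same pitch, but only Bb uses the letter B, so it is the correct spelling here.

Bb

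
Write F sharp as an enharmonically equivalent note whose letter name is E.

E##

F# is pitch class 6. The letter E alone is pitch class 4.
To reach pitch class 6 from E requires an offset of +2 semitones, i.e. double sharp: E##.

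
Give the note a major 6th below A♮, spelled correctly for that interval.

C

A sixth below A lands on the letter C.
A major sixth spans 9 semitones, so A moves to pitch class 0. On the letter C that is C.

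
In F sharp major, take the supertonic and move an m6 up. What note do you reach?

The supertonic of F# major is G#.
A minor sixth (8 semitones) above G# lands on the letter E, giving E.

E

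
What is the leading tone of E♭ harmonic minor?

Degree 7 takes the letter 6 steps above E, which is D.
In harmonic minor, degree 7 sits 11 semitones above the tonic. Eb + 11 semitones is pitch class 2, spelled on D as D.

D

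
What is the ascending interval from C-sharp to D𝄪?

The letter names run C→D, a span of 1 letter step, so the interval is some kind of second.
C# to D## is 3 semitones. A major second is 2, so 3 makes it augmented.

augmented second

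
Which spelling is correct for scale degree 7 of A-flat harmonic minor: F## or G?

Each scale degree takes a distinct letter name. Degree 7 of a scale on A must use the letter G.
G and F## are enharmonically the same pitch, but only G uses the letter G, so it is the correct spelling here.

G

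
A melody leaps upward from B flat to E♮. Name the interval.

The letter names run B→E, a span of 3 letter steps, so the interval is some kind of fourth.
Bb to E is 6 semitones. A perfect fourth is 5, so 6 makes it augmented.

augmented fourth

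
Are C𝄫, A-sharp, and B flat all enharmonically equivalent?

Yes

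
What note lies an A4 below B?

F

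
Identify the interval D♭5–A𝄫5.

diminished fifth

The letter names run D→A, a span of 4 letter steps, so the interval is some kind of fifth.
Db to Abb is 6 semitones. A perfect fifth is 7, so 6 makes it diminished.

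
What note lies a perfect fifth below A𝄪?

D##

A down a perfect fifth is D, so the target letter is D.
From A##, a perfect fifth is 7 semitones down: D##.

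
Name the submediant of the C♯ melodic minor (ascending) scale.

A#

The C# melodic minor (ascending) scale runs C# D# E F# G# A# B#.
Degree 6 is A#.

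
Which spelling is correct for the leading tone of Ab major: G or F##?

Each scale degree takes a distinct letter name. Degree 7 of a scale on A must use the letter G.
G and F## are enharmonically the same pitch, but only G uses the letter G, so it is the correct spelling here.

G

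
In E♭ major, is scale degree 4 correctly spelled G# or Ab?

Ab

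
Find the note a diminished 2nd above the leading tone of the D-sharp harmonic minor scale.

The leading tone of D# harmonic minor is C##.
A diminished second (0 semitones) above C## lands on the letter D, giving D.

D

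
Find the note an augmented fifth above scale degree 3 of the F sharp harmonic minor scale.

Scale degree 3 of F# harmonic minor is A.
An augmented fifth (8 semitones) above A lands on the letter E, giving E#.

E#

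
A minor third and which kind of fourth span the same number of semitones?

A minor third spans 3 semitones.
A fourth spanning 3 semitones is doubly diminished (the perfect fourth is 5).

doubly diminished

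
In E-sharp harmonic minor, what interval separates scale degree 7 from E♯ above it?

Scale degree 7 of E# harmonic minor is D##.
D## up to E#: letters D→E make it a second; 1 semitone makes it minor.

minor second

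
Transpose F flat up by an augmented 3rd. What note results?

A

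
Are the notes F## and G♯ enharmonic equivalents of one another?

F## is pitch class 7; G# is pitch class 8.
The pitch classes differ (7 vs. 8), so they are not enharmonic equivalents.

No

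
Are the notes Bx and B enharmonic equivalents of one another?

No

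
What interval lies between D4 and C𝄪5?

The letter names run D→C, a span of 6 letter steps, so the interval is some kind of seventh.
D to C## is 12 semitones. A major seventh is 11, so 12 makes it augmented.

augmented seventh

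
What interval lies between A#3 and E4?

The letter names run A→E, a span of 4 letter steps, so the interval is some kind of fifth.
A# to E is 6 semitones. A perfect fifth is 7, so 6 makes it diminished.

diminished fifth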